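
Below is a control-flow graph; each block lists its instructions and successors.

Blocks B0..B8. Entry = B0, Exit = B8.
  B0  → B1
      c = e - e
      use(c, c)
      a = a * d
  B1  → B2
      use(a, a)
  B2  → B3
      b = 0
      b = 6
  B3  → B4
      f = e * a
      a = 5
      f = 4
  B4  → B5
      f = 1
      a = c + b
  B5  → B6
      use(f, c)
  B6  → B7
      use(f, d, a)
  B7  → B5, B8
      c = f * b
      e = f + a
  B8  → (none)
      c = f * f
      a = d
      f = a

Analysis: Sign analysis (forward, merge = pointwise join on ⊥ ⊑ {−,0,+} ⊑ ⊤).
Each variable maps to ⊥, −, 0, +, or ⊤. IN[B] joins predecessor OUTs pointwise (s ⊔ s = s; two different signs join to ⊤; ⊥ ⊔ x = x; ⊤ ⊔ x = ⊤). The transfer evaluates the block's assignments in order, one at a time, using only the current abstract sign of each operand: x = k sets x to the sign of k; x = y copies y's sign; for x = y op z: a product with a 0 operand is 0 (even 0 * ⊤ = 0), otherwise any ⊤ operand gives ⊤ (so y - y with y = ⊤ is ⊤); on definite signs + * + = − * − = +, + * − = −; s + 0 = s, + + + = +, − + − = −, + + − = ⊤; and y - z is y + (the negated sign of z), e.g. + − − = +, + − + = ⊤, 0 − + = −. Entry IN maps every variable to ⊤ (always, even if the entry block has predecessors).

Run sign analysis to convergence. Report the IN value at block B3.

Answer: {a: ⊤, b: +, c: ⊤, d: ⊤, e: ⊤, f: ⊤}

Trace:
Fixpoint table:
  B0: | IN=(all ⊤) | OUT=(all ⊤)
  B1: | IN=(all ⊤) | OUT=(all ⊤)
  B2: | IN=(all ⊤) | OUT={b:+; rest ⊤}
  B3: | IN={b:+; rest ⊤} | OUT={a:+, b:+, f:+; rest ⊤}
  B4: | IN={a:+, b:+, f:+; rest ⊤} | OUT={b:+, f:+; rest ⊤}
  B5: | IN={b:+, f:+; rest ⊤} | OUT={b:+, f:+; rest ⊤}
  B6: | IN={b:+, f:+; rest ⊤} | OUT={b:+, f:+; rest ⊤}
  B7: | IN={b:+, f:+; rest ⊤} | OUT={b:+, c:+, f:+; rest ⊤}
  B8: | IN={b:+, c:+, f:+; rest ⊤} | OUT={b:+, c:+; rest ⊤}

Merge at B3: IN[B3] = OUT[B2] = {a: ⊤, b: +, c: ⊤, d: ⊤, e: ⊤, f: ⊤}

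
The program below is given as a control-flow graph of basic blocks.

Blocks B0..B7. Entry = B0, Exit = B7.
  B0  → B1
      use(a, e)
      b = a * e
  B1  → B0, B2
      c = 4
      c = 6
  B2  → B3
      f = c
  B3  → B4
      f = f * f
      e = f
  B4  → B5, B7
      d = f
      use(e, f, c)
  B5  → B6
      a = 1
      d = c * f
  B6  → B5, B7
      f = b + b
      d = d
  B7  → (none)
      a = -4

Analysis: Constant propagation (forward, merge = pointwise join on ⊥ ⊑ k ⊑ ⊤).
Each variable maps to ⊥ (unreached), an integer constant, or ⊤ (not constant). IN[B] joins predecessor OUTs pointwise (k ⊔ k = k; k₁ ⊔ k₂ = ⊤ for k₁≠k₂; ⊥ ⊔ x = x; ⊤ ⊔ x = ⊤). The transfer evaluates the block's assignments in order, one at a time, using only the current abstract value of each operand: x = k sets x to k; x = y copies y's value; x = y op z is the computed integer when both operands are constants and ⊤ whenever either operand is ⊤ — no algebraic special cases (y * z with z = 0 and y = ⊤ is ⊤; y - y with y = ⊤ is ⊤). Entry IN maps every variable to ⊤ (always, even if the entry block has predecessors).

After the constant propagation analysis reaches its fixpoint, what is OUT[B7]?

Converged values:
  B0: | IN=(all ⊤) | OUT=(all ⊤)
  B1: | IN=(all ⊤) | OUT={c:6; rest ⊤}
  B2: | IN={c:6; rest ⊤} | OUT={c:6, f:6; rest ⊤}
  B3: | IN={c:6, f:6; rest ⊤} | OUT={c:6, e:36, f:36; rest ⊤}
  B4: | IN={c:6, e:36, f:36; rest ⊤} | OUT={c:6, d:36, e:36, f:36; rest ⊤}
  B5: | IN={c:6, e:36; rest ⊤} | OUT={a:1, c:6, e:36; rest ⊤}
  B6: | IN={a:1, c:6, e:36; rest ⊤} | OUT={a:1, c:6, e:36; rest ⊤}
  B7: | IN={c:6, e:36; rest ⊤} | OUT={a:-4, c:6, e:36; rest ⊤}

Merge at B7: IN[B7] = OUT[B4] ⊔ OUT[B6] = {a: ⊤, b: ⊤, c: 6, d: ⊤, e: 36, f: ⊤}
Applying B7's transfer function to that IN value gives OUT[B7] (row B7 above).

Answer: {a: -4, b: ⊤, c: 6, d: ⊤, e: 36, f: ⊤}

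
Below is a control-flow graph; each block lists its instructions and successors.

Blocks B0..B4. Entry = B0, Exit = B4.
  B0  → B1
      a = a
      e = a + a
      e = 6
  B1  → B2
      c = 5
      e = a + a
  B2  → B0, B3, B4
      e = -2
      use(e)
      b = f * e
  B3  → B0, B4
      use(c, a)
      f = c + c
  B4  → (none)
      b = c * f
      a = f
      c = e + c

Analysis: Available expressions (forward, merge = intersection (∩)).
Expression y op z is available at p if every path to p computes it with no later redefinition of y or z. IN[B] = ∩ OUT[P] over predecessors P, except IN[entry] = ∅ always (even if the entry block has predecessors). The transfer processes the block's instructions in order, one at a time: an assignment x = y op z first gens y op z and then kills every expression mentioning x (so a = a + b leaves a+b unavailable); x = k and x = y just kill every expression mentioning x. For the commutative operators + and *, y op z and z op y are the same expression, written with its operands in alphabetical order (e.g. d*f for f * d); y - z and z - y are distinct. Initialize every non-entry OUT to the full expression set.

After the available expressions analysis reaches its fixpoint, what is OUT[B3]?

Answer: {a+a, c+c}

Derivation:
Fixpoint table:
  B0: | IN={} | OUT={a+a}
  B1: | IN={a+a} | OUT={a+a}
  B2: | IN={a+a} | OUT={a+a, e*f}
  B3: | IN={a+a, e*f} | OUT={a+a, c+c}
  B4: | IN={a+a} | OUT={}

Merge at B3: IN[B3] = OUT[B2] = {a+a, e*f}
Applying B3's transfer function to that IN value gives OUT[B3] (row B3 above).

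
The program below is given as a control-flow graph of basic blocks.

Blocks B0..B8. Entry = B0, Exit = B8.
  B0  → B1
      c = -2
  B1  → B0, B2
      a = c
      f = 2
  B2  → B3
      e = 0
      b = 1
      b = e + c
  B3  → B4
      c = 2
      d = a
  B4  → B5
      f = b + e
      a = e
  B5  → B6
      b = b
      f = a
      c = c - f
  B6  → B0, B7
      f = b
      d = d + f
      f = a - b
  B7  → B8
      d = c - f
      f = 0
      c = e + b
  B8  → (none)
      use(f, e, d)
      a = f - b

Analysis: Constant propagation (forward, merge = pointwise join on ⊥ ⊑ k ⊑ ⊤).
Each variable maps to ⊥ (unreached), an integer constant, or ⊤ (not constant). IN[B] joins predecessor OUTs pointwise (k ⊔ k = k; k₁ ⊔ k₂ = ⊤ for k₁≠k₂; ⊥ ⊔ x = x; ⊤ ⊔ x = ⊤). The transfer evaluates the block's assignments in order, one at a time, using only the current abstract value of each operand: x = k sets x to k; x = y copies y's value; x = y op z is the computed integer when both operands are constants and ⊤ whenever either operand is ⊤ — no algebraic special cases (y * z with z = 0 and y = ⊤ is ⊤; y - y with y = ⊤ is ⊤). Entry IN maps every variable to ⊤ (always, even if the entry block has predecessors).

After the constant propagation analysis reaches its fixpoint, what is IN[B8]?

Answer: {a: 0, b: -2, c: -2, d: 0, e: 0, f: 0}

Trace:
Fixpoint table:
  B0: | IN=(all ⊤) | OUT={c:-2; rest ⊤}
  B1: | IN={c:-2; rest ⊤} | OUT={a:-2, c:-2, f:2; rest ⊤}
  B2: | IN={a:-2, c:-2, f:2; rest ⊤} | OUT={a:-2, b:-2, c:-2, e:0, f:2; rest ⊤}
  B3: | IN={a:-2, b:-2, c:-2, e:0, f:2; rest ⊤} | OUT={a:-2, b:-2, c:2, d:-2, e:0, f:2; rest ⊤}
  B4: | IN={a:-2, b:-2, c:2, d:-2, e:0, f:2; rest ⊤} | OUT={a:0, b:-2, c:2, d:-2, e:0, f:-2; rest ⊤}
  B5: | IN={a:0, b:-2, c:2, d:-2, e:0, f:-2; rest ⊤} | OUT={a:0, b:-2, c:2, d:-2, e:0, f:0; rest ⊤}
  B6: | IN={a:0, b:-2, c:2, d:-2, e:0, f:0; rest ⊤} | OUT={a:0, b:-2, c:2, d:-4, e:0, f:2; rest ⊤}
  B7: | IN={a:0, b:-2, c:2, d:-4, e:0, f:2; rest ⊤} | OUT={a:0, b:-2, c:-2, d:0, e:0, f:0; rest ⊤}
  B8: | IN={a:0, b:-2, c:-2, d:0, e:0, f:0; rest ⊤} | OUT={a:2, b:-2, c:-2, d:0, e:0, f:0; rest ⊤}

Merge at B8: IN[B8] = OUT[B7] = {a: 0, b: -2, c: -2, d: 0, e: 0, f: 0}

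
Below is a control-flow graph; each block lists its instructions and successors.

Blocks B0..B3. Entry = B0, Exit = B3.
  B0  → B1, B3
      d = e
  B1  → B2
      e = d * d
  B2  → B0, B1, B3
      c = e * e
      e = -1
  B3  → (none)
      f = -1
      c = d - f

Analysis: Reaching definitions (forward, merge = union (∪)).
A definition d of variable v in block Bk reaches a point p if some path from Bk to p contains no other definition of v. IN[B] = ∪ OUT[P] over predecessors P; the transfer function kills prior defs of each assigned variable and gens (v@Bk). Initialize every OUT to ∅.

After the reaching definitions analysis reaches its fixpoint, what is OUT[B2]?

Per-block solution:
  B0:   IN={c@B2, d@B0, e@B2}   OUT={c@B2, d@B0, e@B2}
  B1:   IN={c@B2, d@B0, e@B2}   OUT={c@B2, d@B0, e@B1}
  B2:   IN={c@B2, d@B0, e@B1}   OUT={c@B2, d@B0, e@B2}
  B3:   IN={c@B2, d@B0, e@B2}   OUT={c@B3, d@B0, e@B2, f@B3}

Merge at B2: IN[B2] = OUT[B1] = {c@B2, d@B0, e@B1}
Applying B2's transfer function to that IN value gives OUT[B2] (row B2 above).

Answer: {c@B2, d@B0, e@B2}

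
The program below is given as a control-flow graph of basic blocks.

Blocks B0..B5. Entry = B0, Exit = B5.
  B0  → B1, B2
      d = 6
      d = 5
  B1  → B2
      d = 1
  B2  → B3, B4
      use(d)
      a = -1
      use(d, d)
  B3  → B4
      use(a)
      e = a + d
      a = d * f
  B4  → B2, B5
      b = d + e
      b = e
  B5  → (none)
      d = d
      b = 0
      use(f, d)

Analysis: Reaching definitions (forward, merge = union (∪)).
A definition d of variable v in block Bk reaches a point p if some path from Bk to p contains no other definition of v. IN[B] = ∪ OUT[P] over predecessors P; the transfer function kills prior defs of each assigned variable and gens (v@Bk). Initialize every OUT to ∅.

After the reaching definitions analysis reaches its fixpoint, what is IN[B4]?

Fixpoint table:
  B0:  IN={}  OUT={d@B0}
  B1:  IN={d@B0}  OUT={d@B1}
  B2:  IN={a@B2, a@B3, b@B4, d@B0, d@B1, e@B3}  OUT={a@B2, b@B4, d@B0, d@B1, e@B3}
  B3:  IN={a@B2, b@B4, d@B0, d@B1, e@B3}  OUT={a@B3, b@B4, d@B0, d@B1, e@B3}
  B4:  IN={a@B2, a@B3, b@B4, d@B0, d@B1, e@B3}  OUT={a@B2, a@B3, b@B4, d@B0, d@B1, e@B3}
  B5:  IN={a@B2, a@B3, b@B4, d@B0, d@B1, e@B3}  OUT={a@B2, a@B3, b@B5, d@B5, e@B3}

Merge at B4: IN[B4] = OUT[B2] ⊔ OUT[B3] = {a@B2, a@B3, b@B4, d@B0, d@B1, e@B3}

Answer: {a@B2, a@B3, b@B4, d@B0, d@B1, e@B3}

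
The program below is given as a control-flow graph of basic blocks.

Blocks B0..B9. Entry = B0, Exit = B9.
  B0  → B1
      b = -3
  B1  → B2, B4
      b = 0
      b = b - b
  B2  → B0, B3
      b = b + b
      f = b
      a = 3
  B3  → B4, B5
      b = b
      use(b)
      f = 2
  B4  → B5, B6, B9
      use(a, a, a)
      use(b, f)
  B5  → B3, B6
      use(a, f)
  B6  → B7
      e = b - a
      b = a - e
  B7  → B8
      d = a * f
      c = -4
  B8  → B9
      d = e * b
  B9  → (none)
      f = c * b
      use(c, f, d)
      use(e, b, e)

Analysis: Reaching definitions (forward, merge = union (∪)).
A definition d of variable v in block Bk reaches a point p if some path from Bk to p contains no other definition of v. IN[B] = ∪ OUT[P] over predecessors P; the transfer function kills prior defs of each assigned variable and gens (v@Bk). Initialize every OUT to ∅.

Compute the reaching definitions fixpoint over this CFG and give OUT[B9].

Converged values:
  B0:  IN={a@B2, b@B2, f@B2}  OUT={a@B2, b@B0, f@B2}
  B1:  IN={a@B2, b@B0, f@B2}  OUT={a@B2, b@B1, f@B2}
  B2:  IN={a@B2, b@B1, f@B2}  OUT={a@B2, b@B2, f@B2}
  B3:  IN={a@B2, b@B1, b@B2, b@B3, f@B2, f@B3}  OUT={a@B2, b@B3, f@B3}
  B4:  IN={a@B2, b@B1, b@B3, f@B2, f@B3}  OUT={a@B2, b@B1, b@B3, f@B2, f@B3}
  B5:  IN={a@B2, b@B1, b@B3, f@B2, f@B3}  OUT={a@B2, b@B1, b@B3, f@B2, f@B3}
  B6:  IN={a@B2, b@B1, b@B3, f@B2, f@B3}  OUT={a@B2, b@B6, e@B6, f@B2, f@B3}
  B7:  IN={a@B2, b@B6, e@B6, f@B2, f@B3}  OUT={a@B2, b@B6, c@B7, d@B7, e@B6, f@B2, f@B3}
  B8:  IN={a@B2, b@B6, c@B7, d@B7, e@B6, f@B2, f@B3}  OUT={a@B2, b@B6, c@B7, d@B8, e@B6, f@B2, f@B3}
  B9:  IN={a@B2, b@B1, b@B3, b@B6, c@B7, d@B8, e@B6, f@B2, f@B3}  OUT={a@B2, b@B1, b@B3, b@B6, c@B7, d@B8, e@B6, f@B9}

Merge at B9: IN[B9] = OUT[B4] ⊔ OUT[B8] = {a@B2, b@B1, b@B3, b@B6, c@B7, d@B8, e@B6, f@B2, f@B3}
Applying B9's transfer function to that IN value gives OUT[B9] (row B9 above).

Answer: {a@B2, b@B1, b@B3, b@B6, c@B7, d@B8, e@B6, f@B9}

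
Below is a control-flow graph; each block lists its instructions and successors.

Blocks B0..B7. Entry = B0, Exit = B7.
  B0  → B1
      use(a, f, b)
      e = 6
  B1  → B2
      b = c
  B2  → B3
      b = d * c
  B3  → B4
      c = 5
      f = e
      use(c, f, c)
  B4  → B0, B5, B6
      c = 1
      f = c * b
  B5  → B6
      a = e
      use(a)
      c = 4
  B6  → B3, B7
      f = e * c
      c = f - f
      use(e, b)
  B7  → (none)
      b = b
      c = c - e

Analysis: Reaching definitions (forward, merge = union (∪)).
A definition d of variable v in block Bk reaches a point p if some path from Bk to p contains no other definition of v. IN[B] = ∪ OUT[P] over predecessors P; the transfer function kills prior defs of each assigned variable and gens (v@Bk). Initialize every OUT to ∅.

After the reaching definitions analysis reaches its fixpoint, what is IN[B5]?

Per-block solution:
  B0:   IN={a@B5, b@B2, c@B4, e@B0, f@B4}   OUT={a@B5, b@B2, c@B4, e@B0, f@B4}
  B1:   IN={a@B5, b@B2, c@B4, e@B0, f@B4}   OUT={a@B5, b@B1, c@B4, e@B0, f@B4}
  B2:   IN={a@B5, b@B1, c@B4, e@B0, f@B4}   OUT={a@B5, b@B2, c@B4, e@B0, f@B4}
  B3:   IN={a@B5, b@B2, c@B4, c@B6, e@B0, f@B4, f@B6}   OUT={a@B5, b@B2, c@B3, e@B0, f@B3}
  B4:   IN={a@B5, b@B2, c@B3, e@B0, f@B3}   OUT={a@B5, b@B2, c@B4, e@B0, f@B4}
  B5:   IN={a@B5, b@B2, c@B4, e@B0, f@B4}   OUT={a@B5, b@B2, c@B5, e@B0, f@B4}
  B6:   IN={a@B5, b@B2, c@B4, c@B5, e@B0, f@B4}   OUT={a@B5, b@B2, c@B6, e@B0, f@B6}
  B7:   IN={a@B5, b@B2, c@B6, e@B0, f@B6}   OUT={a@B5, b@B7, c@B7, e@B0, f@B6}

Merge at B5: IN[B5] = OUT[B4] = {a@B5, b@B2, c@B4, e@B0, f@B4}

Answer: {a@B5, b@B2, c@B4, e@B0, f@B4}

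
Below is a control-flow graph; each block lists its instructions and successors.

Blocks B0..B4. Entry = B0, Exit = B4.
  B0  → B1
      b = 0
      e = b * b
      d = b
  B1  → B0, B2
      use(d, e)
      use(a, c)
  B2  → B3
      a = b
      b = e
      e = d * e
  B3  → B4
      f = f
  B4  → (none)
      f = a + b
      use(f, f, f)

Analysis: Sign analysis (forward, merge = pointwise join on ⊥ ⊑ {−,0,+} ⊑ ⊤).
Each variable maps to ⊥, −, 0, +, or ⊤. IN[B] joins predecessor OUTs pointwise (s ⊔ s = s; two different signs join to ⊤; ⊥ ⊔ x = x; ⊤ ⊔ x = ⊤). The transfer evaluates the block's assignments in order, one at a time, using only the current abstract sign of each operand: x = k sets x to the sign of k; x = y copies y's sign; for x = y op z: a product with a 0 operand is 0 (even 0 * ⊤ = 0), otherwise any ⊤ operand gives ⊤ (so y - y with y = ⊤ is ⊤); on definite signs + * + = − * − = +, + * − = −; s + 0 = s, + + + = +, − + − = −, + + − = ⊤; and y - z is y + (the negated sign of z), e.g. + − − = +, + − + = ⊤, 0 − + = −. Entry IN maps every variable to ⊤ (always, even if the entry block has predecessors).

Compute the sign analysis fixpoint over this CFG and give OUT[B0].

Answer: {a: ⊤, b: 0, c: ⊤, d: 0, e: 0, f: ⊤}

Trace:
Fixpoint table:
  B0:  IN=(all ⊤)  OUT={b:0, d:0, e:0; rest ⊤}
  B1:  IN={b:0, d:0, e:0; rest ⊤}  OUT={b:0, d:0, e:0; rest ⊤}
  B2:  IN={b:0, d:0, e:0; rest ⊤}  OUT={a:0, b:0, d:0, e:0; rest ⊤}
  B3:  IN={a:0, b:0, d:0, e:0; rest ⊤}  OUT={a:0, b:0, d:0, e:0; rest ⊤}
  B4:  IN={a:0, b:0, d:0, e:0; rest ⊤}  OUT={a:0, b:0, d:0, e:0, f:0; rest ⊤}

Merge at B0 (entry node, so the boundary value (all ⊤) is joined with the incoming edge(s)): IN[B0] = (all ⊤) ⊔ OUT[B1] = {a: ⊤, b: ⊤, c: ⊤, d: ⊤, e: ⊤, f: ⊤}
Applying B0's transfer function to that IN value gives OUT[B0] (row B0 above).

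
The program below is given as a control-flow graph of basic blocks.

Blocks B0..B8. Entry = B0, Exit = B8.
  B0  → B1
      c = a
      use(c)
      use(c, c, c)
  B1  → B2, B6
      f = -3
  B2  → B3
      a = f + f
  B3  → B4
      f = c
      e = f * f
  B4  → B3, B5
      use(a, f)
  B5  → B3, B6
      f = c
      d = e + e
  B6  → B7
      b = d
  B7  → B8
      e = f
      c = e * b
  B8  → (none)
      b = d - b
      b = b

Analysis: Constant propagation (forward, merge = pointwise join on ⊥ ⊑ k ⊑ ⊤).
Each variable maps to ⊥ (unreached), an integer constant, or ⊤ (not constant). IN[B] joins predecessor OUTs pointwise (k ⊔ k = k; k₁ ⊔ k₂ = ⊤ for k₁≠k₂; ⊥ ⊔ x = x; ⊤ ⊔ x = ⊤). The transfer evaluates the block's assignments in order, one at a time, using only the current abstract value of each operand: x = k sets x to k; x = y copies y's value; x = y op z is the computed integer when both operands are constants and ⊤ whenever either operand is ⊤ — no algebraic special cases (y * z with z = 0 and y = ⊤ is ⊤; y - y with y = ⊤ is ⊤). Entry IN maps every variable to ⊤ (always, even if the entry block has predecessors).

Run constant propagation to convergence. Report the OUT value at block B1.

Answer: {a: ⊤, b: ⊤, c: ⊤, d: ⊤, e: ⊤, f: -3}

Derivation:
Per-block solution:
  B0: | IN=(all ⊤) | OUT=(all ⊤)
  B1: | IN=(all ⊤) | OUT={f:-3; rest ⊤}
  B2: | IN={f:-3; rest ⊤} | OUT={a:-6, f:-3; rest ⊤}
  B3: | IN={a:-6; rest ⊤} | OUT={a:-6; rest ⊤}
  B4: | IN={a:-6; rest ⊤} | OUT={a:-6; rest ⊤}
  B5: | IN={a:-6; rest ⊤} | OUT={a:-6; rest ⊤}
  B6: | IN=(all ⊤) | OUT=(all ⊤)
  B7: | IN=(all ⊤) | OUT=(all ⊤)
  B8: | IN=(all ⊤) | OUT=(all ⊤)

Merge at B1: IN[B1] = OUT[B0] = {a: ⊤, b: ⊤, c: ⊤, d: ⊤, e: ⊤, f: ⊤}
Applying B1's transfer function to that IN value gives OUT[B1] (row B1 above).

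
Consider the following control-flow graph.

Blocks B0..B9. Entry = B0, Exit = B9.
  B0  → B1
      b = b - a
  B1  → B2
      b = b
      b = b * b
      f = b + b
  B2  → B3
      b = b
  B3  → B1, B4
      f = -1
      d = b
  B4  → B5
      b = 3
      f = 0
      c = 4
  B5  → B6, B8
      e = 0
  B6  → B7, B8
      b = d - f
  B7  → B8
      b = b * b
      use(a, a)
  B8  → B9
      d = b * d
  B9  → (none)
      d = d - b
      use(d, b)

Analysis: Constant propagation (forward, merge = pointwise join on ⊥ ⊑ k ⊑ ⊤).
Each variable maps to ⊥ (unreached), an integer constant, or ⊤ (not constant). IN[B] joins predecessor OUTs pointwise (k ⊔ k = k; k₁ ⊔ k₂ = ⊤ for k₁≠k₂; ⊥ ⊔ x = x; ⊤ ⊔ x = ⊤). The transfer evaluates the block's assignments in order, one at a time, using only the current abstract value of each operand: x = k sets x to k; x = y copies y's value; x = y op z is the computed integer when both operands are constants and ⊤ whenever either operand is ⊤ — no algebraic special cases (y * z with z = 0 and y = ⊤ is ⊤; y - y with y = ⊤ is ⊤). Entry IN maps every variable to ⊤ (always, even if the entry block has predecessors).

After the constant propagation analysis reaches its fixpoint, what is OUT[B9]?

Fixpoint table:
  B0:   IN=(all ⊤)   OUT=(all ⊤)
  B1:   IN=(all ⊤)   OUT=(all ⊤)
  B2:   IN=(all ⊤)   OUT=(all ⊤)
  B3:   IN=(all ⊤)   OUT={f:-1; rest ⊤}
  B4:   IN={f:-1; rest ⊤}   OUT={b:3, c:4, f:0; rest ⊤}
  B5:   IN={b:3, c:4, f:0; rest ⊤}   OUT={b:3, c:4, e:0, f:0; rest ⊤}
  B6:   IN={b:3, c:4, e:0, f:0; rest ⊤}   OUT={c:4, e:0, f:0; rest ⊤}
  B7:   IN={c:4, e:0, f:0; rest ⊤}   OUT={c:4, e:0, f:0; rest ⊤}
  B8:   IN={c:4, e:0, f:0; rest ⊤}   OUT={c:4, e:0, f:0; rest ⊤}
  B9:   IN={c:4, e:0, f:0; rest ⊤}   OUT={c:4, e:0, f:0; rest ⊤}

Merge at B9: IN[B9] = OUT[B8] = {a: ⊤, b: ⊤, c: 4, d: ⊤, e: 0, f: 0}
Applying B9's transfer function to that IN value gives OUT[B9] (row B9 above).

Answer: {a: ⊤, b: ⊤, c: 4, d: ⊤, e: 0, f: 0}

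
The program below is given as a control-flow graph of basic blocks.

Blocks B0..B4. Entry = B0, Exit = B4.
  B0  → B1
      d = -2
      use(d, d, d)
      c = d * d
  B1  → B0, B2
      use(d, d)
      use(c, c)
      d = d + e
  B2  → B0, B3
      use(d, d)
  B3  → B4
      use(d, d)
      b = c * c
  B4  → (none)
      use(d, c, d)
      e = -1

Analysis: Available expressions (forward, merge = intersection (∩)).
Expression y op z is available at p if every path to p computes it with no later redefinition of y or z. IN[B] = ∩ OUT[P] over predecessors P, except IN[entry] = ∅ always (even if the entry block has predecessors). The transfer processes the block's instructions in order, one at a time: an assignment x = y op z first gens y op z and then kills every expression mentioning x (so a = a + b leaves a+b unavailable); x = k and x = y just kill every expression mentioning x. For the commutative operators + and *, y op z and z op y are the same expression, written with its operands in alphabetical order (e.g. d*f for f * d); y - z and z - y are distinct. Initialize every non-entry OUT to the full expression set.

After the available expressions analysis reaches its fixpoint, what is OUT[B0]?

Answer: {d*d}

Trace:
Fixpoint table:
  B0:   IN={}   OUT={d*d}
  B1:   IN={d*d}   OUT={}
  B2:   IN={}   OUT={}
  B3:   IN={}   OUT={c*c}
  B4:   IN={c*c}   OUT={c*c}

Merge at B0 (entry node, so the boundary value {} is joined with the incoming edge(s)): IN[B0] = {} ∩ OUT[B1] ∩ OUT[B2] = {}
Applying B0's transfer function to that IN value gives OUT[B0] (row B0 above).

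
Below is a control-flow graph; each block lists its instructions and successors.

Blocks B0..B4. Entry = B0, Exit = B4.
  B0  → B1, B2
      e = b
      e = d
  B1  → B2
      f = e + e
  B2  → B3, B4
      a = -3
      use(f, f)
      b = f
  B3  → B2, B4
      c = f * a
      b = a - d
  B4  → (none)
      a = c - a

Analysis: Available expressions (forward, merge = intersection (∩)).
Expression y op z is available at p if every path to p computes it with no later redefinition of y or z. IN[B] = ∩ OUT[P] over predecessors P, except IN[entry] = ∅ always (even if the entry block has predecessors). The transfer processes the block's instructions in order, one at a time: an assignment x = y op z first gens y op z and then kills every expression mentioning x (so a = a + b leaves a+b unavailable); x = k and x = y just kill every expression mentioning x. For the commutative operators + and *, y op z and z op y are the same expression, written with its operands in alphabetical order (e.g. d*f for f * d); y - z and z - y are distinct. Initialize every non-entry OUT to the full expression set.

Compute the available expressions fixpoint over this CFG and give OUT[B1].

Answer: {e+e}

Derivation:
Converged values:
  B0: | IN={} | OUT={}
  B1: | IN={} | OUT={e+e}
  B2: | IN={} | OUT={}
  B3: | IN={} | OUT={a*f, a-d}
  B4: | IN={} | OUT={}

Merge at B1: IN[B1] = OUT[B0] = {}
Applying B1's transfer function to that IN value gives OUT[B1] (row B1 above).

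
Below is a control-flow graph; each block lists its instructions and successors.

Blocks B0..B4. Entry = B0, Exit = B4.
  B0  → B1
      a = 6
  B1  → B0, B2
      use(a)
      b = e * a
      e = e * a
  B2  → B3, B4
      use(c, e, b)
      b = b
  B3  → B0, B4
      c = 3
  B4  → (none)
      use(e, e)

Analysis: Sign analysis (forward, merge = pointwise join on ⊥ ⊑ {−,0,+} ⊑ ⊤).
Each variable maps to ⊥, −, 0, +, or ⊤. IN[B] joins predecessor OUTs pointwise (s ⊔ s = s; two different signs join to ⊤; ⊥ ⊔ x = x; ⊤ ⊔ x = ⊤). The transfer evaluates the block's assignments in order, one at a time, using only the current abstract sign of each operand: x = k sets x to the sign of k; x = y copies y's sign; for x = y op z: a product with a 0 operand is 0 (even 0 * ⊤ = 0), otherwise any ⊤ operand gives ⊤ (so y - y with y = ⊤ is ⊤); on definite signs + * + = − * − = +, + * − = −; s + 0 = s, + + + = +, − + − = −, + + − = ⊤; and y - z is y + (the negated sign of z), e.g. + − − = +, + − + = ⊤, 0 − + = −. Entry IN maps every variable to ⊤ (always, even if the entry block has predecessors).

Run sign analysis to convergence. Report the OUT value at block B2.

Fixpoint table:
  B0: | IN=(all ⊤) | OUT={a:+; rest ⊤}
  B1: | IN={a:+; rest ⊤} | OUT={a:+; rest ⊤}
  B2: | IN={a:+; rest ⊤} | OUT={a:+; rest ⊤}
  B3: | IN={a:+; rest ⊤} | OUT={a:+, c:+; rest ⊤}
  B4: | IN={a:+; rest ⊤} | OUT={a:+; rest ⊤}

Merge at B2: IN[B2] = OUT[B1] = {a: +, b: ⊤, c: ⊤, d: ⊤, e: ⊤, f: ⊤}
Applying B2's transfer function to that IN value gives OUT[B2] (row B2 above).

Answer: {a: +, b: ⊤, c: ⊤, d: ⊤, e: ⊤, f: ⊤}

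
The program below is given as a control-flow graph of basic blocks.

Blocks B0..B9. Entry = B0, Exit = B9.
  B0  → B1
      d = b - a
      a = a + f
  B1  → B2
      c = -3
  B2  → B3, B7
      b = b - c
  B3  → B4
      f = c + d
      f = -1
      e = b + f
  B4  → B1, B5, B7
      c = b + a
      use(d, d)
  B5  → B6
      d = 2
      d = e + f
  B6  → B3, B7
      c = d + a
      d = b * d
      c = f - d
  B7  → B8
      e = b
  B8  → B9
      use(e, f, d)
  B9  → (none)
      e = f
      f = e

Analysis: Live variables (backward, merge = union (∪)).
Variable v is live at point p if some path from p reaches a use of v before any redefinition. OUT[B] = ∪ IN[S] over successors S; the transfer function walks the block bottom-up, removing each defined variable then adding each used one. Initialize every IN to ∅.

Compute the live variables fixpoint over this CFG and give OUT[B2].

Answer: {a, b, c, d, f}

Trace:
Per-block solution:
  B0: | IN={a, b, f} | OUT={a, b, d, f}
  B1: | IN={a, b, d, f} | OUT={a, b, c, d, f}
  B2: | IN={a, b, c, d, f} | OUT={a, b, c, d, f}
  B3: | IN={a, b, c, d} | OUT={a, b, d, e, f}
  B4: | IN={a, b, d, e, f} | OUT={a, b, d, e, f}
  B5: | IN={a, b, e, f} | OUT={a, b, d, f}
  B6: | IN={a, b, d, f} | OUT={a, b, c, d, f}
  B7: | IN={b, d, f} | OUT={d, e, f}
  B8: | IN={d, e, f} | OUT={f}
  B9: | IN={f} | OUT={}

Merge at B2: OUT[B2] = IN[B3] ⊔ IN[B7] = {a, b, c, d, f}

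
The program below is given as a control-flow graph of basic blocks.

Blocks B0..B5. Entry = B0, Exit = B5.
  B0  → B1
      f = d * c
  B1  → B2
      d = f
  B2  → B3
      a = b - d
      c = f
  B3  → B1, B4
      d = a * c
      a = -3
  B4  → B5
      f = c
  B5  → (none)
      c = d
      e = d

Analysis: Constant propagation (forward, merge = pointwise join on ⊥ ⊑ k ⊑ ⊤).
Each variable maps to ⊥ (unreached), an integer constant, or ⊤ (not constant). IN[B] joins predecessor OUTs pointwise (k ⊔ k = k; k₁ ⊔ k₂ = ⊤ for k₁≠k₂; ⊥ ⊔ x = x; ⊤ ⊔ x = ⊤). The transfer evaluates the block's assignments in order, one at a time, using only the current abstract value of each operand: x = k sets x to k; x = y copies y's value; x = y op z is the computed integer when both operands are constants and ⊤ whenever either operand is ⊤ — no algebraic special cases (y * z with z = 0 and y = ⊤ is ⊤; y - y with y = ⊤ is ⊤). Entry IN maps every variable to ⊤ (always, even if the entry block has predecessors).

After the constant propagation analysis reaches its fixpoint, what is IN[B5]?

Converged values:
  B0: | IN=(all ⊤) | OUT=(all ⊤)
  B1: | IN=(all ⊤) | OUT=(all ⊤)
  B2: | IN=(all ⊤) | OUT=(all ⊤)
  B3: | IN=(all ⊤) | OUT={a:-3; rest ⊤}
  B4: | IN={a:-3; rest ⊤} | OUT={a:-3; rest ⊤}
  B5: | IN={a:-3; rest ⊤} | OUT={a:-3; rest ⊤}

Merge at B5: IN[B5] = OUT[B4] = {a: -3, b: ⊤, c: ⊤, d: ⊤, e: ⊤, f: ⊤}

Answer: {a: -3, b: ⊤, c: ⊤, d: ⊤, e: ⊤, f: ⊤}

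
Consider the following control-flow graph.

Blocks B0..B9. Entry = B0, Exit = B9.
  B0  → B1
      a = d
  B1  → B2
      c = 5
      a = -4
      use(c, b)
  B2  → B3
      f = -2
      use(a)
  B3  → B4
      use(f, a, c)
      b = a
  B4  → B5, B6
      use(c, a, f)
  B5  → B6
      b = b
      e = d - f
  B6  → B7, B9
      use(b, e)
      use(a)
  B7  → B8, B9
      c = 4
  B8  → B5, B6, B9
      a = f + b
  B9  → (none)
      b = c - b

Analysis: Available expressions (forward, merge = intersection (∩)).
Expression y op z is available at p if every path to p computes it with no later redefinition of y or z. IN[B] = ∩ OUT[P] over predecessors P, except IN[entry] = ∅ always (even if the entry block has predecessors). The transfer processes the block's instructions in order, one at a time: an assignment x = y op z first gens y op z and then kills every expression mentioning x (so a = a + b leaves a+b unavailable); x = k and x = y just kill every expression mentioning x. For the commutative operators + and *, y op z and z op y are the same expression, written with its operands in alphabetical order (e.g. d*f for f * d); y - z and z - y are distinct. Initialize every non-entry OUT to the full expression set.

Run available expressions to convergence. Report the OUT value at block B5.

Converged values:
  B0:   IN={}   OUT={}
  B1:   IN={}   OUT={}
  B2:   IN={}   OUT={}
  B3:   IN={}   OUT={}
  B4:   IN={}   OUT={}
  B5:   IN={}   OUT={d-f}
  B6:   IN={}   OUT={}
  B7:   IN={}   OUT={}
  B8:   IN={}   OUT={b+f}
  B9:   IN={}   OUT={}

Merge at B5: IN[B5] = OUT[B4] ∩ OUT[B8] = {}
Applying B5's transfer function to that IN value gives OUT[B5] (row B5 above).

Answer: {d-f}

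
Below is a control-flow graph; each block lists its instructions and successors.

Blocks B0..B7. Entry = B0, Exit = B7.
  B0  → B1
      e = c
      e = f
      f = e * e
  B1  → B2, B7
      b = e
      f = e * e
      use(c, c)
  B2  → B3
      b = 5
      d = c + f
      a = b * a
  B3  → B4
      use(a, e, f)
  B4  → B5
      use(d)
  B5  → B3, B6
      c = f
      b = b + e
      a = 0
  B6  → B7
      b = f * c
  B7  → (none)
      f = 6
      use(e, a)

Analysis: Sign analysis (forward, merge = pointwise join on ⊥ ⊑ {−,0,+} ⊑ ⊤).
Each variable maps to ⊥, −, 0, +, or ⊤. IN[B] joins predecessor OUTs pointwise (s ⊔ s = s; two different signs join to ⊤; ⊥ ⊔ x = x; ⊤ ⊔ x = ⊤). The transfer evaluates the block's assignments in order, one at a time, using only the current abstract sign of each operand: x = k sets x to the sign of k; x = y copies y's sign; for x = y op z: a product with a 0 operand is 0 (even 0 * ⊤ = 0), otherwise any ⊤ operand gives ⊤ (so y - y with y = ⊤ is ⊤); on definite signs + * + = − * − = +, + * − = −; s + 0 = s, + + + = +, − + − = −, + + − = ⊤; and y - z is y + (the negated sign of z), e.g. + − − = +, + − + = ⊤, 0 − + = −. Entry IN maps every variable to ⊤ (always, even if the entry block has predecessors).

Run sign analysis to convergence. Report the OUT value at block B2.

Answer: {a: ⊤, b: +, c: ⊤, d: ⊤, e: ⊤, f: ⊤}

Working:
Converged values:
  B0: | IN=(all ⊤) | OUT=(all ⊤)
  B1: | IN=(all ⊤) | OUT=(all ⊤)
  B2: | IN=(all ⊤) | OUT={b:+; rest ⊤}
  B3: | IN=(all ⊤) | OUT=(all ⊤)
  B4: | IN=(all ⊤) | OUT=(all ⊤)
  B5: | IN=(all ⊤) | OUT={a:0; rest ⊤}
  B6: | IN={a:0; rest ⊤} | OUT={a:0; rest ⊤}
  B7: | IN=(all ⊤) | OUT={f:+; rest ⊤}

Merge at B2: IN[B2] = OUT[B1] = {a: ⊤, b: ⊤, c: ⊤, d: ⊤, e: ⊤, f: ⊤}
Applying B2's transfer function to that IN value gives OUT[B2] (row B2 above).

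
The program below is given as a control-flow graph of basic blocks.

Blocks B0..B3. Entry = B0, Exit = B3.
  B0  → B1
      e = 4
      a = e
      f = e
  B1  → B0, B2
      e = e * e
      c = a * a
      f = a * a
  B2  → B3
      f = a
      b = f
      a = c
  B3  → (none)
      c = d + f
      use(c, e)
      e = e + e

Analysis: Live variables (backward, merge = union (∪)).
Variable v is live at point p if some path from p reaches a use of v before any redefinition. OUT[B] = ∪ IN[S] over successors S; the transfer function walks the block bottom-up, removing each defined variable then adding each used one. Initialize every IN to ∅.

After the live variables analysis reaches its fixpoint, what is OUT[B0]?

Answer: {a, d, e}

Derivation:
Per-block solution:
  B0:  IN={d}  OUT={a, d, e}
  B1:  IN={a, d, e}  OUT={a, c, d, e}
  B2:  IN={a, c, d, e}  OUT={d, e, f}
  B3:  IN={d, e, f}  OUT={}

Merge at B0: OUT[B0] = IN[B1] = {a, d, e}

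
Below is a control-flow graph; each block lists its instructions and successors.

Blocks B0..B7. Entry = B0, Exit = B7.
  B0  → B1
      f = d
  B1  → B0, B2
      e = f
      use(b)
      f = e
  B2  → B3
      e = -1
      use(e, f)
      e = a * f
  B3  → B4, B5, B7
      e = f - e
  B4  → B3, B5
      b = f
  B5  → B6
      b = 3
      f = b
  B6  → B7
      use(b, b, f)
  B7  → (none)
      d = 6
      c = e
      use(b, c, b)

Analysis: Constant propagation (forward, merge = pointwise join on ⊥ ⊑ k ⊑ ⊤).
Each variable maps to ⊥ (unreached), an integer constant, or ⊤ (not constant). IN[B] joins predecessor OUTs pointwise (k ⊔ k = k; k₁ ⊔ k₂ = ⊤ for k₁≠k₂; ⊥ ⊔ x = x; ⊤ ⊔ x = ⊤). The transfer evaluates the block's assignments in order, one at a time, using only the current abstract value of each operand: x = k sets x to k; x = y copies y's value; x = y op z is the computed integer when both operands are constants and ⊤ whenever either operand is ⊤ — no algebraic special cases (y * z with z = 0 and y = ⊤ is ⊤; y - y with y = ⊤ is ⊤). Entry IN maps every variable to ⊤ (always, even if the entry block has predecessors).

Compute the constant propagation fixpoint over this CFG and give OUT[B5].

Answer: {a: ⊤, b: 3, c: ⊤, d: ⊤, e: ⊤, f: 3}

Working:
Converged values:
  B0: | IN=(all ⊤) | OUT=(all ⊤)
  B1: | IN=(all ⊤) | OUT=(all ⊤)
  B2: | IN=(all ⊤) | OUT=(all ⊤)
  B3: | IN=(all ⊤) | OUT=(all ⊤)
  B4: | IN=(all ⊤) | OUT=(all ⊤)
  B5: | IN=(all ⊤) | OUT={b:3, f:3; rest ⊤}
  B6: | IN={b:3, f:3; rest ⊤} | OUT={b:3, f:3; rest ⊤}
  B7: | IN=(all ⊤) | OUT={d:6; rest ⊤}

Merge at B5: IN[B5] = OUT[B3] ⊔ OUT[B4] = {a: ⊤, b: ⊤, c: ⊤, d: ⊤, e: ⊤, f: ⊤}
Applying B5's transfer function to that IN value gives OUT[B5] (row B5 above).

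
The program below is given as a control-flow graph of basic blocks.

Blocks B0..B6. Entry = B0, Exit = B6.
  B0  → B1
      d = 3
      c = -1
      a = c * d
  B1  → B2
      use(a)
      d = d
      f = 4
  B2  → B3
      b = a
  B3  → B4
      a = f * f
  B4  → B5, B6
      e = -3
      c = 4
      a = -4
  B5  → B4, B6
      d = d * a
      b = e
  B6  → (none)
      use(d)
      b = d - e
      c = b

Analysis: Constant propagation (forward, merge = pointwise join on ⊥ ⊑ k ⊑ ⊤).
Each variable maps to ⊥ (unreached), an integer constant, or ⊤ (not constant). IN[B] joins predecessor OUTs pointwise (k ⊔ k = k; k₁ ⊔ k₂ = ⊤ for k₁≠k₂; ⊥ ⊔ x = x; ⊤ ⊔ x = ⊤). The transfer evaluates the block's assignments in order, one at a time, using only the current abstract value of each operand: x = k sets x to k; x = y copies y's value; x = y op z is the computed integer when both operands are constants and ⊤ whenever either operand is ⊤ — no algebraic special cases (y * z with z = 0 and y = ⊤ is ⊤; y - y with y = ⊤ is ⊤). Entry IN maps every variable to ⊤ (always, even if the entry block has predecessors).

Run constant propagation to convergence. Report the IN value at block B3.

Per-block solution:
  B0: | IN=(all ⊤) | OUT={a:-3, c:-1, d:3; rest ⊤}
  B1: | IN={a:-3, c:-1, d:3; rest ⊤} | OUT={a:-3, c:-1, d:3, f:4; rest ⊤}
  B2: | IN={a:-3, c:-1, d:3, f:4; rest ⊤} | OUT={a:-3, b:-3, c:-1, d:3, f:4; rest ⊤}
  B3: | IN={a:-3, b:-3, c:-1, d:3, f:4; rest ⊤} | OUT={a:16, b:-3, c:-1, d:3, f:4; rest ⊤}
  B4: | IN={b:-3, f:4; rest ⊤} | OUT={a:-4, b:-3, c:4, e:-3, f:4; rest ⊤}
  B5: | IN={a:-4, b:-3, c:4, e:-3, f:4; rest ⊤} | OUT={a:-4, b:-3, c:4, e:-3, f:4; rest ⊤}
  B6: | IN={a:-4, b:-3, c:4, e:-3, f:4; rest ⊤} | OUT={a:-4, e:-3, f:4; rest ⊤}

Merge at B3: IN[B3] = OUT[B2] = {a: -3, b: -3, c: -1, d: 3, e: ⊤, f: 4}

Answer: {a: -3, b: -3, c: -1, d: 3, e: ⊤, f: 4}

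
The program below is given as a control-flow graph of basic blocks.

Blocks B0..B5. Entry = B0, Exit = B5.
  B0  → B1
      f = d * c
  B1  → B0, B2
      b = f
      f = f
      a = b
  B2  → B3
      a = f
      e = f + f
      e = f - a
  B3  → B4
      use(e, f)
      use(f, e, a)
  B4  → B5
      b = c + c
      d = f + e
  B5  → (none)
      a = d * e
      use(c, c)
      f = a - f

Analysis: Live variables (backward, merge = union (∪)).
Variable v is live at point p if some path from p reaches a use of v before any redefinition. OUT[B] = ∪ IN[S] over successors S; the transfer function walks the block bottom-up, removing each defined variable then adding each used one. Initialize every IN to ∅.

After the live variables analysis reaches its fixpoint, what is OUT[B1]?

Answer: {c, d, f}

Trace:
Fixpoint table:
  B0: | IN={c, d} | OUT={c, d, f}
  B1: | IN={c, d, f} | OUT={c, d, f}
  B2: | IN={c, f} | OUT={a, c, e, f}
  B3: | IN={a, c, e, f} | OUT={c, e, f}
  B4: | IN={c, e, f} | OUT={c, d, e, f}
  B5: | IN={c, d, e, f} | OUT={}

Merge at B1: OUT[B1] = IN[B0] ⊔ IN[B2] = {c, d, f}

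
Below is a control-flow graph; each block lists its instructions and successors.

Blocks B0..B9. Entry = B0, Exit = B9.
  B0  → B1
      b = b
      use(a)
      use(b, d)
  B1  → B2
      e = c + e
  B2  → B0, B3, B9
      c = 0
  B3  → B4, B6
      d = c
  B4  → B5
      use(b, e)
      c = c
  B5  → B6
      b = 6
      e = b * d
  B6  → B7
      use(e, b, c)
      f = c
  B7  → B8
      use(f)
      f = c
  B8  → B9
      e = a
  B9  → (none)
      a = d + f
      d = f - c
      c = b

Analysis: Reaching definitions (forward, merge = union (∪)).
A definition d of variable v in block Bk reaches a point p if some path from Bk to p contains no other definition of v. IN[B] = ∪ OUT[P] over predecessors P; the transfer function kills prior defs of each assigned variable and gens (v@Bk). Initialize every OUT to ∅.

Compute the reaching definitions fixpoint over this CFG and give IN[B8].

Fixpoint table:
  B0:  IN={b@B0, c@B2, e@B1}  OUT={b@B0, c@B2, e@B1}
  B1:  IN={b@B0, c@B2, e@B1}  OUT={b@B0, c@B2, e@B1}
  B2:  IN={b@B0, c@B2, e@B1}  OUT={b@B0, c@B2, e@B1}
  B3:  IN={b@B0, c@B2, e@B1}  OUT={b@B0, c@B2, d@B3, e@B1}
  B4:  IN={b@B0, c@B2, d@B3, e@B1}  OUT={b@B0, c@B4, d@B3, e@B1}
  B5:  IN={b@B0, c@B4, d@B3, e@B1}  OUT={b@B5, c@B4, d@B3, e@B5}
  B6:  IN={b@B0, b@B5, c@B2, c@B4, d@B3, e@B1, e@B5}  OUT={b@B0, b@B5, c@B2, c@B4, d@B3, e@B1, e@B5, f@B6}
  B7:  IN={b@B0, b@B5, c@B2, c@B4, d@B3, e@B1, e@B5, f@B6}  OUT={b@B0, b@B5, c@B2, c@B4, d@B3, e@B1, e@B5, f@B7}
  B8:  IN={b@B0, b@B5, c@B2, c@B4, d@B3, e@B1, e@B5, f@B7}  OUT={b@B0, b@B5, c@B2, c@B4, d@B3, e@B8, f@B7}
  B9:  IN={b@B0, b@B5, c@B2, c@B4, d@B3, e@B1, e@B8, f@B7}  OUT={a@B9, b@B0, b@B5, c@B9, d@B9, e@B1, e@B8, f@B7}

Merge at B8: IN[B8] = OUT[B7] = {b@B0, b@B5, c@B2, c@B4, d@B3, e@B1, e@B5, f@B7}

Answer: {b@B0, b@B5, c@B2, c@B4, d@B3, e@B1, e@B5, f@B7}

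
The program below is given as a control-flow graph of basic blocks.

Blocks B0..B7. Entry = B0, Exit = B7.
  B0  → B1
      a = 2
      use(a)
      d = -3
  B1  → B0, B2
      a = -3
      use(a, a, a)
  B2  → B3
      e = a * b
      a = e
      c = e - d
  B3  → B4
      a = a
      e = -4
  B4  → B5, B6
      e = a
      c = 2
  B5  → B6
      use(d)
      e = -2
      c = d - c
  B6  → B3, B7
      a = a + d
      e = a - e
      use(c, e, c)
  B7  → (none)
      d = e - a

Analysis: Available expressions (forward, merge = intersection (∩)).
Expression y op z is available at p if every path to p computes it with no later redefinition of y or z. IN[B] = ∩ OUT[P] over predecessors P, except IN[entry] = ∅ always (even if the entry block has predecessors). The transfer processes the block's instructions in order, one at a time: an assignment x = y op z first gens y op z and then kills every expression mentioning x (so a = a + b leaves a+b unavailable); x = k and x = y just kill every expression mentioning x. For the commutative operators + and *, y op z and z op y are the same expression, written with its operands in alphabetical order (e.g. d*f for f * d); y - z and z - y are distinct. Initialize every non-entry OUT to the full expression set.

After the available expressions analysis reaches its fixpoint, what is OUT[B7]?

Answer: {e-a}

Trace:
Converged values:
  B0: | IN={} | OUT={}
  B1: | IN={} | OUT={}
  B2: | IN={} | OUT={e-d}
  B3: | IN={} | OUT={}
  B4: | IN={} | OUT={}
  B5: | IN={} | OUT={}
  B6: | IN={} | OUT={}
  B7: | IN={} | OUT={e-a}

Merge at B7: IN[B7] = OUT[B6] = {}
Applying B7's transfer function to that IN value gives OUT[B7] (row B7 above).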